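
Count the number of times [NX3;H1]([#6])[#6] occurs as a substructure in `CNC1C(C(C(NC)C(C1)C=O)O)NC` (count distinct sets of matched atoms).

[NX3;H1]([#6])[#6] is the SMARTS for a secondary amine: a trivalent nitrogen with one H, bonded to two carbons.
The molecule carries 3 separate instances of an N-methylamino group (-NHCH3) meeting every constraint; each maps to a distinct set of atoms, giving 3 matches.

3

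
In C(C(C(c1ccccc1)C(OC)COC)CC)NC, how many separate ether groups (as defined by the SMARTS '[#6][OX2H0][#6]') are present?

2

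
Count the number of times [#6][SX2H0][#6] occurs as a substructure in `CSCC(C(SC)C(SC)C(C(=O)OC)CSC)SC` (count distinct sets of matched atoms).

5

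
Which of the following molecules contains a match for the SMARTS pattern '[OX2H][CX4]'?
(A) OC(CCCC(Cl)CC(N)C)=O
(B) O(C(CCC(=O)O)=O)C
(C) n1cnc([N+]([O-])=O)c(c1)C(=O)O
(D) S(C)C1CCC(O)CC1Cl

D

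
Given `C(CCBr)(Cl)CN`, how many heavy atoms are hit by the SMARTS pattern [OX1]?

Check the 7 heavy atoms by environment: 4× C (X4) → no; 1× Br (X1) → no; 1× N (X3) → no; 1× Cl (X1) → no.
No environment satisfies the query, so 0 matching atoms.

0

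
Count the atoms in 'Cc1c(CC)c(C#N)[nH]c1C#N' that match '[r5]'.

Check the 12 heavy atoms by environment: 1× n (aromatic, in 5-ring) → match; 4× c (aromatic, in 5-ring) → match; 5× C (acyclic) → no; 2× N (acyclic) → no.
Summing the matching environments: 1 + 4 = 5 matching atoms.

5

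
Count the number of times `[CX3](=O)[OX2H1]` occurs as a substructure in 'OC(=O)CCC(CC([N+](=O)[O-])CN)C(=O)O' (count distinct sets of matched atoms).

[CX3](=O)[OX2H1] is the SMARTS for a carboxylic acid: an sp2 carbon double-bonded to O and single-bonded to an -OH oxygen.
The molecule carries 2 separate instances of a carboxylic acid group (-C(=O)OH) meeting every constraint; each maps to a distinct set of atoms, giving 2 matches.

2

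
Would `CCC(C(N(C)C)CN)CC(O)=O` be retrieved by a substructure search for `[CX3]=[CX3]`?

No

The pattern [CX3]=[CX3] describes a non-aromatic C=C double bond between two sp2 carbons — an alkene.
The closest candidate here is an ethyl group (-CH2CH3), but its C-C bond is a single bond between CX4 carbons, not CX3=CX3. No other fragment satisfies the full query, so there is no match.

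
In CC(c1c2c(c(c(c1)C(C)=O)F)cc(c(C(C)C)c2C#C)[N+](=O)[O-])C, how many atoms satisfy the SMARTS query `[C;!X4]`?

Check the 25 heavy atoms by environment: 10× c (aromatic, X3) → no; 1× F (X1) → no; 1× N (charge +1, X3) → no; 1× O (charge -1, X1) → no; 2× O (X1) → no; 7× C (X4) → no; 1× C (X3) → match; 2× C (X2) → match.
Summing the matching environments: 1 + 2 = 3 matching atoms.

3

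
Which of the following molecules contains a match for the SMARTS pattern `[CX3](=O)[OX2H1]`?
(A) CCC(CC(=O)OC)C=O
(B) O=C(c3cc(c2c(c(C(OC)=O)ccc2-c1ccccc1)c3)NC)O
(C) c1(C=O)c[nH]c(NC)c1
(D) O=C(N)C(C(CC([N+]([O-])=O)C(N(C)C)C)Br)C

B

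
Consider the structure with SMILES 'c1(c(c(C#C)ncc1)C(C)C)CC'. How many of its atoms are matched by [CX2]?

2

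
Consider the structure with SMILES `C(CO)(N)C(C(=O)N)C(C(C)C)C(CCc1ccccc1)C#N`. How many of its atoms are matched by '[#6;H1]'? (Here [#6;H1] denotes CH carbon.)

10

The query [#6;H1] means: any carbon bearing exactly one hydrogen.
Check the 23 heavy atoms by environment: 3× C (H2) → no; 5× C (H1) → match; 2× N (H2) → no; 1× O (H1) → no; 2× C (H0) → no; 1× O (H0) → no; 1× c (aromatic, H0) → no; 5× c (aromatic, H1) → match; 2× C (H3) → no; 1× N (H0) → no.
Summing the matching environments: 5 + 5 = 10 matching atoms.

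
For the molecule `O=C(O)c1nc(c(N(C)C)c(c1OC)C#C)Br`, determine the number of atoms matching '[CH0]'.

2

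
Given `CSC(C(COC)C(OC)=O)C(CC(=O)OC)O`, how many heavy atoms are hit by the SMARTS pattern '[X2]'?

5

The query [X2] means: any atom with exactly two total connections (bonds + H).
Check the 18 heavy atoms by environment: 9× C (X4) → no; 4× O (X2) → match; 2× C (X3) → no; 2× O (X1) → no; 1× S (X2) → match.
Summing the matching environments: 4 + 1 = 5 matching atoms.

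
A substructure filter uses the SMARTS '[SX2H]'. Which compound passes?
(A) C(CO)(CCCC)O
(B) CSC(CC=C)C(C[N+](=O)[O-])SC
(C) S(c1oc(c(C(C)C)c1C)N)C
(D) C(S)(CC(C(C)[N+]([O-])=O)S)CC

D

[SX2H] describes an aliphatic sulfur with two connections, one being H (a thiol).
(A) has a hydroxyl group (-OH) but it is an -OH, not an -SH.
(B) has a methylthio ether (-SCH3) but the sulfur has H0 (bonded to two carbons), not H1.
(C) has a methylthio ether (-SCH3) but the sulfur has H0 (bonded to two carbons), not H1.
(D) contains a thiol (-SH), which satisfies every atom and bond constraint.
So the answer is (D).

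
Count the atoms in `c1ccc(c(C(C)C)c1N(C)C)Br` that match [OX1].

0

The query [OX1] means: aliphatic oxygen with one total connection — typically a carbonyl =O or an oxide.
Check the 13 heavy atoms by environment: 6× c (aromatic, X3) → no; 5× C (X4) → no; 1× Br (X1) → no; 1× N (X3) → no.
No environment satisfies the query, so 0 matching atoms.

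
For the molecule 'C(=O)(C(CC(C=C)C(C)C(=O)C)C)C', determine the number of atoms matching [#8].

Check the 14 heavy atoms by environment: 12× C → no; 2× O → match.
That gives 2 matching atoms.

2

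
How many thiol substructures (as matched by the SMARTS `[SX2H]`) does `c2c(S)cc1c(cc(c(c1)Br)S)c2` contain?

2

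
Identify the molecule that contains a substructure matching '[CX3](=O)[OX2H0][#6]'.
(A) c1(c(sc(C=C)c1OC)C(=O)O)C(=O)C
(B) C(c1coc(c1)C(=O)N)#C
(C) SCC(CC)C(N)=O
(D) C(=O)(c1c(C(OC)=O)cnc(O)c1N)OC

[CX3](=O)[OX2H0][#6] describes a carbonyl carbon bonded to an oxygen that is itself bonded to carbon (no H on that O) (an ester).
(A) has a methoxy ether (-OCH3) but the ether oxygen is not adjacent to a C=O carbon.
(B) has a primary amide (-C(=O)NH2) but the carbonyl is bonded to N, not to an O-C linkage.
(C) has a primary amide (-C(=O)NH2) but the carbonyl is bonded to N, not to an O-C linkage.
(D) contains a methyl-ester group (-C(=O)OCH3), which satisfies every atom and bond constraint.
So the answer is (D).

D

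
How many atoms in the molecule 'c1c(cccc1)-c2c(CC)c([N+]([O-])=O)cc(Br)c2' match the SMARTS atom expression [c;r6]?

12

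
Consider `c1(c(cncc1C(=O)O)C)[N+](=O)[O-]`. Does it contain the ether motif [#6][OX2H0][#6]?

The pattern [#6][OX2H0][#6] describes an aliphatic oxygen bridging two carbons with no H on the oxygen — an ether.
The closest candidate here is a carboxylic acid group (-C(=O)OH), but the -OH oxygen has H1; the =O is OX1, not OX2. No other fragment satisfies the full query, so there is no match.

No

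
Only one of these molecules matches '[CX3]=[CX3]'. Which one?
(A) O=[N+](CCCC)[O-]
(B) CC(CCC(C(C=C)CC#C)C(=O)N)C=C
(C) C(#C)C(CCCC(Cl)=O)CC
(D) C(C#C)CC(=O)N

B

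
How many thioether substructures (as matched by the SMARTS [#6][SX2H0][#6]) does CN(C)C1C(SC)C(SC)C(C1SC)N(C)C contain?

3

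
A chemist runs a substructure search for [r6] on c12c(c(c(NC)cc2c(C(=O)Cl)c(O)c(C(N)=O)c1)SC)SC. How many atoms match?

The query [r6] means: r6 matches atoms in a six-membered ring.
Check the 23 heavy atoms by environment: 10× c (aromatic, in 6-ring) → match; 2× S (acyclic) → no; 5× C (acyclic) → no; 3× O (acyclic) → no; 2× N (acyclic) → no; 1× Cl (acyclic) → no.
That gives 10 matching atoms.

10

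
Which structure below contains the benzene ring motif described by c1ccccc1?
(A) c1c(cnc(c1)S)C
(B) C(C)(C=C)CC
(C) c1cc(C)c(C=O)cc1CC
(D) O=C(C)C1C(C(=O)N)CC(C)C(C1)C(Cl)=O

C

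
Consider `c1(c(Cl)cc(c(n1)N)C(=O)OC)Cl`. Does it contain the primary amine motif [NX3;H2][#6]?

The pattern [NX3;H2][#6] describes a trivalent nitrogen with two H attached to carbon — a primary amine.
The molecule carries a primary amino group (-NH2), whose atoms satisfy every constraint of the query, so the pattern matches.

Yes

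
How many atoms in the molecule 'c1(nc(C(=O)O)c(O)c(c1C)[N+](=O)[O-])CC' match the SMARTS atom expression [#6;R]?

5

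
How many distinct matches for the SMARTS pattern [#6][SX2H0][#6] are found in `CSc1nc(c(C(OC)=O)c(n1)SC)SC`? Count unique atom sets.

[#6][SX2H0][#6] is the SMARTS for a thioether: an aliphatic sulfur bridging two carbons with no H on the sulfur.
The molecule carries 3 separate instances of a methylthio ether (-SCH3) meeting every constraint; each maps to a distinct set of atoms, giving 3 matches.

3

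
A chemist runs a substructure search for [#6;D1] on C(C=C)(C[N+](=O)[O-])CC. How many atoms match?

2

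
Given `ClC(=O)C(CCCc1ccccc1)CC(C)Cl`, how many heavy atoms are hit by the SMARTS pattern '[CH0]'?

The query [CH0] means: aliphatic carbon with no attached hydrogen.
Check the 17 heavy atoms by environment: 1× C (H3) → no; 2× C (H1) → no; 4× C (H2) → no; 1× C (H0) → match; 1× O (H0) → no; 2× Cl (H0) → no; 1× c (aromatic, H0) → no; 5× c (aromatic, H1) → no.
That gives 1 matching atom.

1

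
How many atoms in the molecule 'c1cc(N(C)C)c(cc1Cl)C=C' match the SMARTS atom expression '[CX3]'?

2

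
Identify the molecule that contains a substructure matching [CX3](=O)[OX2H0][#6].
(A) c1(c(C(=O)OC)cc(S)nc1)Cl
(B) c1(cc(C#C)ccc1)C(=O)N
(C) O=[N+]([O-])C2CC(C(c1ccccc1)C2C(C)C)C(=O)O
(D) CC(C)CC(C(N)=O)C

A

[CX3](=O)[OX2H0][#6] describes a carbonyl carbon bonded to an oxygen that is itself bonded to carbon (no H on that O) (an ester).
(A) contains a methyl-ester group (-C(=O)OCH3), which satisfies every atom and bond constraint.
(B) has a primary amide (-C(=O)NH2) but the carbonyl is bonded to N, not to an O-C linkage.
(C) has a carboxylic acid group (-C(=O)OH) but the singly-bonded O carries H (OX2H1, not H0).
(D) has a primary amide (-C(=O)NH2) but the carbonyl is bonded to N, not to an O-C linkage.
So the answer is (A).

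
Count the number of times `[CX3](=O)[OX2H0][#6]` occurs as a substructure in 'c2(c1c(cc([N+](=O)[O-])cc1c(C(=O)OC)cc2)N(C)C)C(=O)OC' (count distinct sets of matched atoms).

2

[CX3](=O)[OX2H0][#6] is the SMARTS for an ester: a carbonyl carbon bonded to an oxygen that is itself bonded to carbon (no H on that O).
The molecule carries 2 separate instances of a methyl-ester group (-C(=O)OCH3) meeting every constraint; each maps to a distinct set of atoms, giving 2 matches.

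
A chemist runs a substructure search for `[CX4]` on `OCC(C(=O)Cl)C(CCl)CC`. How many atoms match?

6

Check the 11 heavy atoms by environment: 6× C (X4) → match; 2× Cl (X1) → no; 1× O (X2) → no; 1× C (X3) → no; 1× O (X1) → no.
That gives 6 matching atoms.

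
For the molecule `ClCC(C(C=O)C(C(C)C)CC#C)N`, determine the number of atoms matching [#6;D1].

3

The query [#6;D1] means: carbon bonded to exactly one heavy atom.
Check the 14 heavy atoms by environment: 4× C (D2) → no; 4× C (D3) → no; 1× N (D1) → no; 3× C (D1) → match; 1× Cl (D1) → no; 1× O (D1) → no.
That gives 3 matching atoms.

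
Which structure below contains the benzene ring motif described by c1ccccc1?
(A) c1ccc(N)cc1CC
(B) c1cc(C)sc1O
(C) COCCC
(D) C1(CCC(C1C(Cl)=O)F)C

A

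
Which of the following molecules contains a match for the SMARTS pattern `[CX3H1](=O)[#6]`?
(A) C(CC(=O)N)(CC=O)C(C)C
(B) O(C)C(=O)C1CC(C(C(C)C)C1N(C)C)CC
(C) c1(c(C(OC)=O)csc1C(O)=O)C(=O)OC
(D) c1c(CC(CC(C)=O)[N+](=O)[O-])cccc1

A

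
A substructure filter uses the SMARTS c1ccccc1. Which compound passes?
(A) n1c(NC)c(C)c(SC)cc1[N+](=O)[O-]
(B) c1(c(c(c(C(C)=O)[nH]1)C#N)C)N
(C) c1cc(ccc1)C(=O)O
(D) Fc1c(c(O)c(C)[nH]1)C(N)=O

C

c1ccccc1 describes six aromatic carbons in a ring (a benzene ring).
(A) has a methyl group (-CH3) but no six-membered all-carbon aromatic ring is present.
(B) has a methyl group (-CH3) but no six-membered all-carbon aromatic ring is present.
(C) contains the required atom environment, so the pattern matches.
(D) has a methyl group (-CH3) but no six-membered all-carbon aromatic ring is present.
So the answer is (C).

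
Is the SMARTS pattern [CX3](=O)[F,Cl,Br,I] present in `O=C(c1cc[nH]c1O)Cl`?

The pattern [CX3](=O)[F,Cl,Br,I] describes a carbonyl carbon bonded to a halogen — an acyl halide.
The molecule carries an acyl chloride (-C(=O)Cl), whose atoms satisfy every constraint of the query, so the pattern matches.

Yes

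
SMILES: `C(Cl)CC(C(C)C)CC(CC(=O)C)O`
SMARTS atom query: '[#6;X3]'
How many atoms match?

The query [#6;X3] means: any carbon (aromatic or not) with three total connections.
Check the 14 heavy atoms by environment: 10× C (X4) → no; 1× O (X2) → no; 1× Cl (X1) → no; 1× C (X3) → match; 1× O (X1) → no.
That gives 1 matching atom.

1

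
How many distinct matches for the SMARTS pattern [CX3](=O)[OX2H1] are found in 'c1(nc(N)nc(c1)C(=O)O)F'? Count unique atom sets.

[CX3](=O)[OX2H1] is the SMARTS for a carboxylic acid: an sp2 carbon double-bonded to O and single-bonded to an -OH oxygen.
Exactly one fragment in the molecule meets all constraints, giving 1 match.

1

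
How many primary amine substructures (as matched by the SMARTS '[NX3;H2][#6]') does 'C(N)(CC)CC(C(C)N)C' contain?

2

[NX3;H2][#6] is the SMARTS for a primary amine: a trivalent nitrogen with two H attached to carbon.
The molecule carries 2 separate instances of a primary amino group (-NH2) meeting every constraint; each maps to a distinct set of atoms, giving 2 matches.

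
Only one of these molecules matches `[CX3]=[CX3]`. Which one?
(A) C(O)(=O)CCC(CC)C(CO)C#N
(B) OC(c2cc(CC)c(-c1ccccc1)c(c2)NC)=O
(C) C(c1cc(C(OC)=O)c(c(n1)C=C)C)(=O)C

C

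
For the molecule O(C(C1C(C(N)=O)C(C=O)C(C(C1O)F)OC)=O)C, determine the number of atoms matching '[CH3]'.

2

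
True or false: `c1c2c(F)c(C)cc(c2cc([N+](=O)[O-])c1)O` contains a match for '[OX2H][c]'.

True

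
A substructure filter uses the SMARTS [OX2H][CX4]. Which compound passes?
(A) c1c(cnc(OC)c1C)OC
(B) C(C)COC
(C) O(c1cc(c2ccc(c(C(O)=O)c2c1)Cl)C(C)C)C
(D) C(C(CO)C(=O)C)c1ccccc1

[OX2H][CX4] describes a hydroxyl oxygen bound to an sp3 (X4) carbon (an aliphatic alcohol).
(A) has a methoxy ether (-OCH3) but the oxygen has H0 (ether), not H1.
(B) has a methoxy ether (-OCH3) but the oxygen has H0 (ether), not H1.
(C) has a methoxy ether (-OCH3) but the oxygen has H0 (ether), not H1.
(D) contains a hydroxyl group (-OH), which satisfies every atom and bond constraint.
So the answer is (D).

D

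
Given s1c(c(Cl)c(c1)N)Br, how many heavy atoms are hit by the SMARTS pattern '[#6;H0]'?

3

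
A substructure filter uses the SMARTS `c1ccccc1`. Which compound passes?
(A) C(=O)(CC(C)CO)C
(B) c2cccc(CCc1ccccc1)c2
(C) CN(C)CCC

c1ccccc1 describes six aromatic carbons in a ring (a benzene ring).
(A) has a methyl group (-CH3) but no six-membered all-carbon aromatic ring is present.
(B) contains a phenyl ring, which satisfies every atom and bond constraint.
(C) has a methyl group (-CH3) but no six-membered all-carbon aromatic ring is present.
So the answer is (B).

B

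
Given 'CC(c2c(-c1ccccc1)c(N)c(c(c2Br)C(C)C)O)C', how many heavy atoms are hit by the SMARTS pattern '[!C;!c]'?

3

Check the 21 heavy atoms by environment: 12× c (aromatic) → no; 1× O → match; 6× C → no; 1× N → match; 1× Br → match.
Summing the matching environments: 1 + 1 + 1 = 3 matching atoms.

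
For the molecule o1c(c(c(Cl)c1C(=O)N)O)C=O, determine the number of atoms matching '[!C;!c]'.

The query [!C;!c] means: neither aliphatic nor aromatic carbon — same as [!#6].
Check the 12 heavy atoms by environment: 1× o (aromatic) → match; 4× c (aromatic) → no; 3× O → match; 2× C → no; 1× N → match; 1× Cl → match.
Summing the matching environments: 1 + 3 + 1 + 1 = 6 matching atoms.

6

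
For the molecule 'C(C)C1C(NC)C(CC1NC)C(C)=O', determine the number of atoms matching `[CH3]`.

4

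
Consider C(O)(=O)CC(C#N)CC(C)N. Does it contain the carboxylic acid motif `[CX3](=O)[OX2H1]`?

Yes

The pattern [CX3](=O)[OX2H1] describes an sp2 carbon double-bonded to O and single-bonded to an -OH oxygen — a carboxylic acid.
The molecule carries a carboxylic acid group (-C(=O)OH), whose atoms satisfy every constraint of the query, so the pattern matches.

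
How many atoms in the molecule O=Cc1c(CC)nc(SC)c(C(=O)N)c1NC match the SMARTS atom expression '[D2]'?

5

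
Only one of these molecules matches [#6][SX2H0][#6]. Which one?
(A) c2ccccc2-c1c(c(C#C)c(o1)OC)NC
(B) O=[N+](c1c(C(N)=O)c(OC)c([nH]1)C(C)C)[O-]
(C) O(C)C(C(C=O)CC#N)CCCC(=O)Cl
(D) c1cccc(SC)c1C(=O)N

[#6][SX2H0][#6] describes an aliphatic sulfur bridging two carbons with no H on the sulfur (a thioether).
(A) has a methoxy ether (-OCH3) but the bridging atom is O, not S.
(B) has a methoxy ether (-OCH3) but the bridging atom is O, not S.
(C) has a methoxy ether (-OCH3) but the bridging atom is O, not S.
(D) contains a methylthio ether (-SCH3), which satisfies every atom and bond constraint.
So the answer is (D).

D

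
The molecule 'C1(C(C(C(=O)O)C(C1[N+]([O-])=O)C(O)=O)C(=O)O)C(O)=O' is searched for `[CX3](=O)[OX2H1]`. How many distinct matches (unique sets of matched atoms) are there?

4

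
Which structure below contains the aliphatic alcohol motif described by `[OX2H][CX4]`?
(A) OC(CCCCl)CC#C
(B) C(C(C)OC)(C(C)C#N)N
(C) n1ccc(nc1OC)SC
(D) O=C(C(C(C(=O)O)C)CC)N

[OX2H][CX4] describes a hydroxyl oxygen bound to an sp3 (X4) carbon (an aliphatic alcohol).
(A) contains a hydroxyl group (-OH), which satisfies every atom and bond constraint.
(B) has a methoxy ether (-OCH3) but the oxygen has H0 (ether), not H1.
(C) has a methoxy ether (-OCH3) but the oxygen has H0 (ether), not H1.
(D) has a carboxylic acid group (-C(=O)OH) but the -OH is on a CX3 carbonyl carbon, not a CX4 carbon.
So the answer is (A).

A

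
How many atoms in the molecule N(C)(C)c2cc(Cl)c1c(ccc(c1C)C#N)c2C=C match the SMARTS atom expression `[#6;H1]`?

Check the 19 heavy atoms by environment: 7× c (aromatic, H0) → no; 3× c (aromatic, H1) → match; 2× N (H0) → no; 3× C (H3) → no; 1× Cl (H0) → no; 1× C (H0) → no; 1× C (H1) → match; 1× C (H2) → no.
Summing the matching environments: 3 + 1 = 4 matching atoms.

4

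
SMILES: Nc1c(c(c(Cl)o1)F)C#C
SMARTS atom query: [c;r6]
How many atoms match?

The query [c;r6] means: aromatic carbon that belongs to a six-membered ring.
Check the 10 heavy atoms by environment: 1× o (aromatic, in 5-ring) → no; 4× c (aromatic, in 5-ring) → no; 1× N (acyclic) → no; 1× F (acyclic) → no; 2× C (acyclic) → no; 1× Cl (acyclic) → no.
No environment satisfies the query, so 0 matching atoms.

0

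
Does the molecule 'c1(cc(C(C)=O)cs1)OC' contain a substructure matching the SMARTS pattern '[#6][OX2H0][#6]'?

Yes

The pattern [#6][OX2H0][#6] describes an aliphatic oxygen bridging two carbons with no H on the oxygen — an ether.
The molecule carries a methoxy ether (-OCH3), whose atoms satisfy every constraint of the query, so the pattern matches.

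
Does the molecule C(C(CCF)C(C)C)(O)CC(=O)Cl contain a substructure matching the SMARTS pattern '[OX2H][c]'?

No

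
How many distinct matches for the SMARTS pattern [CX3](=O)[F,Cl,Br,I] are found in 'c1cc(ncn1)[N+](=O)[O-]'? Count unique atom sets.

0

[CX3](=O)[F,Cl,Br,I] is the SMARTS for an acyl halide: a carbonyl carbon bonded to a halogen.
No fragment in the molecule satisfies every constraint, giving 0 matches.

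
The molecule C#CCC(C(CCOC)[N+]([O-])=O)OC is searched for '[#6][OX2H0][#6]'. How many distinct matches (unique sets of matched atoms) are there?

2

[#6][OX2H0][#6] is the SMARTS for an ether: an aliphatic oxygen bridging two carbons with no H on the oxygen.
The molecule carries 2 separate instances of a methoxy ether (-OCH3) meeting every constraint; each maps to a distinct set of atoms, giving 2 matches.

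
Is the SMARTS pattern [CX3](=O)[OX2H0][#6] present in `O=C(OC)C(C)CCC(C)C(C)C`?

The pattern [CX3](=O)[OX2H0][#6] describes a carbonyl carbon bonded to an oxygen that is itself bonded to carbon (no H on that O) — an ester.
The molecule carries a methyl-ester group (-C(=O)OCH3), whose atoms satisfy every constraint of the query, so the pattern matches.

Yes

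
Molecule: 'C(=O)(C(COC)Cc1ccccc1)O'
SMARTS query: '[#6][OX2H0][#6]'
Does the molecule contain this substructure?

Yes

The pattern [#6][OX2H0][#6] describes an aliphatic oxygen bridging two carbons with no H on the oxygen — an ether.
The molecule carries a methoxy ether (-OCH3), whose atoms satisfy every constraint of the query, so the pattern matches.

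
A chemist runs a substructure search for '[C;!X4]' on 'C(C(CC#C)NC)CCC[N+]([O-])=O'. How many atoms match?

2

Check the 13 heavy atoms by environment: 7× C (X4) → no; 2× C (X2) → match; 1× N (charge +1, X3) → no; 1× O (charge -1, X1) → no; 1× O (X1) → no; 1× N (X3) → no.
That gives 2 matching atoms.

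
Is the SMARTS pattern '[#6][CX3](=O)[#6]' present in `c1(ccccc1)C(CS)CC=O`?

The pattern [#6][CX3](=O)[#6] describes a carbonyl carbon (no H) flanked by two carbons — a ketone.
The closest candidate here is an aldehyde (-CHO), but the carbonyl carbon has H1, so it is not flanked by two carbons. No other fragment satisfies the full query, so there is no match.

No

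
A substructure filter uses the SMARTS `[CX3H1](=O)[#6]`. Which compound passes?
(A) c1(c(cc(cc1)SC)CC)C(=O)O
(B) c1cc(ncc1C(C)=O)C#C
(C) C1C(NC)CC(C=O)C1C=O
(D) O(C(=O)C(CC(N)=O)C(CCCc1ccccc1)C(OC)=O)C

[CX3H1](=O)[#6] describes an sp2 carbon with one H, double-bonded to O and single-bonded to carbon (an aldehyde).
(A) has a carboxylic acid group (-C(=O)OH) but the carbonyl carbon has H0 and is bonded to O, not H1.
(B) has an acetyl/ketone group (-C(=O)CH3) but the carbonyl carbon has H0 (two carbon neighbours), not H1.
(C) contains an aldehyde (-CHO), which satisfies every atom and bond constraint.
(D) has a methyl-ester group (-C(=O)OCH3) but the carbonyl carbon has H0, not H1.
So the answer is (C).

C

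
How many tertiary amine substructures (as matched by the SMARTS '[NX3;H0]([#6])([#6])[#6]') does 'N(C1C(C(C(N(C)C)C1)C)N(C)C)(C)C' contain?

3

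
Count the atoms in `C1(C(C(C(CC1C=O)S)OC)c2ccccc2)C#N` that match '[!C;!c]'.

4

The query [!C;!c] means: neither aliphatic nor aromatic carbon — same as [!#6].
Check the 19 heavy atoms by environment: 9× C → no; 1× N → match; 2× O → match; 6× c (aromatic) → no; 1× S → match.
Summing the matching environments: 1 + 2 + 1 = 4 matching atoms.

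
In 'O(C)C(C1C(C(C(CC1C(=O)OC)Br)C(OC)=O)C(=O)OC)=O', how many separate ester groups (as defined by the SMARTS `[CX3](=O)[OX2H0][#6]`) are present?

4

[CX3](=O)[OX2H0][#6] is the SMARTS for an ester: a carbonyl carbon bonded to an oxygen that is itself bonded to carbon (no H on that O).
The molecule carries 4 separate instances of a methyl-ester group (-C(=O)OCH3) meeting every constraint; each maps to a distinct set of atoms, giving 4 matches.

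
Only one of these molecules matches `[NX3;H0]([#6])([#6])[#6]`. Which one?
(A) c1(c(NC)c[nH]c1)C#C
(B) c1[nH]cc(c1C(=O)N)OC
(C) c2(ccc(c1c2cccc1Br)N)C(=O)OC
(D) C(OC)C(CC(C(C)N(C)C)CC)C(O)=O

D

[NX3;H0]([#6])([#6])[#6] describes a trivalent nitrogen with no H, bonded to three carbons (a tertiary amine).
(A) has an N-methylamino group (-NHCH3) but the nitrogen still has one H (H1), not H0.
(B) has a primary amide (-C(=O)NH2) but the amide nitrogen has H2 and only one carbon neighbour.
(C) has a primary amino group (-NH2) but the nitrogen has H2, not H0 with three carbons.
(D) contains a dimethylamino group (-N(CH3)2), which satisfies every atom and bond constraint.
So the answer is (D).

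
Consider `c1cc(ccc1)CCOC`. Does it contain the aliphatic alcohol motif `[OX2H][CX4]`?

No

The pattern [OX2H][CX4] describes a hydroxyl oxygen bound to an sp3 (X4) carbon — an aliphatic alcohol.
The closest candidate here is a methoxy ether (-OCH3), but the oxygen has H0 (ether), not H1. No other fragment satisfies the full query, so there is no match.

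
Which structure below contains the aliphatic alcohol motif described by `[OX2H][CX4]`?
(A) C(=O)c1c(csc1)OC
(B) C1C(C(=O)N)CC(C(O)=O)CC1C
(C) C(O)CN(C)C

C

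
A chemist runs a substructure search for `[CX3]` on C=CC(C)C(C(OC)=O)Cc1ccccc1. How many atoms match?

Check the 16 heavy atoms by environment: 5× C (X4) → no; 3× C (X3) → match; 1× O (X1) → no; 1× O (X2) → no; 6× c (aromatic, X3) → no.
That gives 3 matching atoms.

3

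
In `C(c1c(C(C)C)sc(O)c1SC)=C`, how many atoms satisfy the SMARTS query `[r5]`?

5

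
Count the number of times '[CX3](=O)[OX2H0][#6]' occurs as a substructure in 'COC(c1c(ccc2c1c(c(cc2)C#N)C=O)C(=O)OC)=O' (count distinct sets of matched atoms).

2

[CX3](=O)[OX2H0][#6] is the SMARTS for an ester: a carbonyl carbon bonded to an oxygen that is itself bonded to carbon (no H on that O).
The molecule carries 2 separate instances of a methyl-ester group (-C(=O)OCH3) meeting every constraint; each maps to a distinct set of atoms, giving 2 matches.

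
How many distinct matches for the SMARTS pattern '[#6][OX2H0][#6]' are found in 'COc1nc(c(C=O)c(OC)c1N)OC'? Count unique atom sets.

3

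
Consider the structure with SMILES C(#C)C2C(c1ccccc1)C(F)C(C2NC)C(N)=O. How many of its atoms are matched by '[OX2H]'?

0

The query [OX2H] means: aliphatic oxygen with two connections, one of which is H — an -OH oxygen.
Check the 19 heavy atoms by environment: 5× C (H1, X4) → no; 1× C (H0, X2) → no; 1× C (H1, X2) → no; 1× F (H0, X1) → no; 1× C (H0, X3) → no; 1× O (H0, X1) → no; 1× N (H2, X3) → no; 1× N (H1, X3) → no; 1× C (H3, X4) → no; 1× c (aromatic, H0, X3) → no; 5× c (aromatic, H1, X3) → no.
No environment satisfies the query, so 0 matching atoms.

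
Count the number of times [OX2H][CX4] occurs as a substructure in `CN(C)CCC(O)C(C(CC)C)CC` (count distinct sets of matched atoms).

1

[OX2H][CX4] is the SMARTS for an aliphatic alcohol: a hydroxyl oxygen bound to an sp3 (X4) carbon.
Exactly one fragment in the molecule meets all constraints, giving 1 match.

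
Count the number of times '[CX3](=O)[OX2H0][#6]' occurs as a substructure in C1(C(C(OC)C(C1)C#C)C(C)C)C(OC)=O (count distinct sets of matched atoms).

[CX3](=O)[OX2H0][#6] is the SMARTS for an ester: a carbonyl carbon bonded to an oxygen that is itself bonded to carbon (no H on that O).
Exactly one fragment in the molecule meets all constraints, giving 1 match.

1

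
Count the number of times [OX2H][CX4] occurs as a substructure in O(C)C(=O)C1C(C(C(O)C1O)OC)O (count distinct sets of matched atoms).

3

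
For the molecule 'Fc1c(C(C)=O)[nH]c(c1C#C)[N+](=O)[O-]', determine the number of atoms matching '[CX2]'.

2

The query [CX2] means: C with X2: aliphatic carbon with exactly 2 total connections.
Check the 14 heavy atoms by environment: 1× n (aromatic, X3) → no; 4× c (aromatic, X3) → no; 1× N (charge +1, X3) → no; 1× O (charge -1, X1) → no; 2× O (X1) → no; 1× F (X1) → no; 1× C (X3) → no; 1× C (X4) → no; 2× C (X2) → match.
That gives 2 matching atoms.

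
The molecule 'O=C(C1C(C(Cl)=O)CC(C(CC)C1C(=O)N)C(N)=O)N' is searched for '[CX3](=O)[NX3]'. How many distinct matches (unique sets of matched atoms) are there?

[CX3](=O)[NX3] is the SMARTS for an amide: a carbonyl carbon bonded to a trivalent nitrogen.
The molecule carries 3 separate instances of a primary amide (-C(=O)NH2) meeting every constraint; each maps to a distinct set of atoms, giving 3 matches.

3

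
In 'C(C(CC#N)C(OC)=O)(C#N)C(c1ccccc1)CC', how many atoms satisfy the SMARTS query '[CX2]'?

2

Check the 20 heavy atoms by environment: 7× C (X4) → no; 1× C (X3) → no; 1× O (X1) → no; 1× O (X2) → no; 6× c (aromatic, X3) → no; 2× C (X2) → match; 2× N (X1) → no.
That gives 2 matching atoms.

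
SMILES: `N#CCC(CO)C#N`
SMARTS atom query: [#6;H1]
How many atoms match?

1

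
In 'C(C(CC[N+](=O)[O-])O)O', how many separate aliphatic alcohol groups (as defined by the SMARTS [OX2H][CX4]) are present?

[OX2H][CX4] is the SMARTS for an aliphatic alcohol: a hydroxyl oxygen bound to an sp3 (X4) carbon.
The molecule carries 2 separate instances of a hydroxyl group (-OH) meeting every constraint; each maps to a distinct set of atoms, giving 2 matches.

2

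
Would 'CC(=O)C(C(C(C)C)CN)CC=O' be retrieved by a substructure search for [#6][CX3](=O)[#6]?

Yes

The pattern [#6][CX3](=O)[#6] describes a carbonyl carbon (no H) flanked by two carbons — a ketone.
The molecule carries an acetyl/ketone group (-C(=O)CH3), whose atoms satisfy every constraint of the query, so the pattern matches.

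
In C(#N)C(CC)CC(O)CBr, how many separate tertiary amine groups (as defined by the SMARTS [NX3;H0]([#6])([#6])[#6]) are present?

0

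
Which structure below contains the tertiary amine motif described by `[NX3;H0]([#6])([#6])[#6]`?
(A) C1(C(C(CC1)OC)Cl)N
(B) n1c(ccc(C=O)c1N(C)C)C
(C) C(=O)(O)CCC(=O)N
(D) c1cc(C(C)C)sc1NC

B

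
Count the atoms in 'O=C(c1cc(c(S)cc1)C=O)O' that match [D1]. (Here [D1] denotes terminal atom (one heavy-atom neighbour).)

4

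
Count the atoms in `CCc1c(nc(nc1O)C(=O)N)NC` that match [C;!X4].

1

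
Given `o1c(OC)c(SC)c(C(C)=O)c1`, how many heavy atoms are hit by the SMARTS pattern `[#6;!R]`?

The query [#6;!R] means: carbon not in any ring.
Check the 12 heavy atoms by environment: 1× o (aromatic, in 5-ring) → no; 4× c (aromatic, in 5-ring) → no; 1× S (acyclic) → no; 4× C (acyclic) → match; 2× O (acyclic) → no.
That gives 4 matching atoms.

4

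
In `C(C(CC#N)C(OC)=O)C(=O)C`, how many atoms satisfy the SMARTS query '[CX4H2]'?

The query [CX4H2] means: sp3 carbon (X4) with exactly two hydrogens.
Check the 12 heavy atoms by environment: 2× C (H2, X4) → match; 1× C (H1, X4) → no; 1× C (H0, X2) → no; 1× N (H0, X1) → no; 2× C (H0, X3) → no; 2× O (H0, X1) → no; 1× O (H0, X2) → no; 2× C (H3, X4) → no.
That gives 2 matching atoms.

2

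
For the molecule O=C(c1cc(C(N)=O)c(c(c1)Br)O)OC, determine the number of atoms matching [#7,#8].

5

The query [#7,#8] means: nitrogen or oxygen (comma = OR).
Check the 15 heavy atoms by environment: 6× c (aromatic) → no; 1× Br → no; 4× O → match; 3× C → no; 1× N → match.
Summing the matching environments: 4 + 1 = 5 matching atoms.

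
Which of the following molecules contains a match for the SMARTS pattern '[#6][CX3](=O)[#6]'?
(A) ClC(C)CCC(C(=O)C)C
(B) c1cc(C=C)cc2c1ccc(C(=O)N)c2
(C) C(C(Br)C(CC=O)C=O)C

A

[#6][CX3](=O)[#6] describes a carbonyl carbon (no H) flanked by two carbons (a ketone).
(A) contains an acetyl/ketone group (-C(=O)CH3), which satisfies every atom and bond constraint.
(B) has a primary amide (-C(=O)NH2) but one neighbour of the carbonyl carbon is N, not C.
(C) has an aldehyde (-CHO) but the carbonyl carbon has H1, so it is not flanked by two carbons.
So the answer is (A).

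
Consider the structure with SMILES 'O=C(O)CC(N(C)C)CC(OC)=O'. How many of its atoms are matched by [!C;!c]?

The query [!C;!c] means: neither aliphatic nor aromatic carbon — same as [!#6].
Check the 13 heavy atoms by environment: 8× C → no; 1× N → match; 4× O → match.
Summing the matching environments: 1 + 4 = 5 matching atoms.

5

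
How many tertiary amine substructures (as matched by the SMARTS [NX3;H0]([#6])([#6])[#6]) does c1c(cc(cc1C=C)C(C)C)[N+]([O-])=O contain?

0

[NX3;H0]([#6])([#6])[#6] is the SMARTS for a tertiary amine: a trivalent nitrogen with no H, bonded to three carbons.
No fragment in the molecule satisfies every constraint, giving 0 matches.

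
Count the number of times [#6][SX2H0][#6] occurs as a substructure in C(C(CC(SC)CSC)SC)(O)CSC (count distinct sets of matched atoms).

4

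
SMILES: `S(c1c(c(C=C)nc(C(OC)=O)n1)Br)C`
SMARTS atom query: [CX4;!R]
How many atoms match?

2

Check the 15 heavy atoms by environment: 2× n (aromatic, X2, in 6-ring) → no; 4× c (aromatic, X3, in 6-ring) → no; 1× S (X2, acyclic) → no; 2× C (X4, acyclic) → match; 1× Br (X1, acyclic) → no; 3× C (X3, acyclic) → no; 1× O (X1, acyclic) → no; 1× O (X2, acyclic) → no.
That gives 2 matching atoms.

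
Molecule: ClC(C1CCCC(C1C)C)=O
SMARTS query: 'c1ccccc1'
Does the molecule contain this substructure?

The pattern c1ccccc1 describes six aromatic carbons in a ring — a benzene ring.
The closest candidate here is a methyl group (-CH3), but no six-membered all-carbon aromatic ring is present. No other fragment satisfies the full query, so there is no match.

No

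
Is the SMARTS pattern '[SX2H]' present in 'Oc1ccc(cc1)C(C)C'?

No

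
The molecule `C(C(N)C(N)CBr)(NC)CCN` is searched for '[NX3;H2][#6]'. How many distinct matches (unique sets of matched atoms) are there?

3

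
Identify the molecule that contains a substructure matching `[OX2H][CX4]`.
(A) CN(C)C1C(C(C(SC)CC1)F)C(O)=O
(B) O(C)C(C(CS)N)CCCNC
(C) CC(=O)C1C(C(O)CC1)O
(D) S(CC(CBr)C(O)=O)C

[OX2H][CX4] describes a hydroxyl oxygen bound to an sp3 (X4) carbon (an aliphatic alcohol).
(A) has a carboxylic acid group (-C(=O)OH) but the -OH is on a CX3 carbonyl carbon, not a CX4 carbon.
(B) has a methoxy ether (-OCH3) but the oxygen has H0 (ether), not H1.
(C) contains a hydroxyl group (-OH), which satisfies every atom and bond constraint.
(D) has a carboxylic acid group (-C(=O)OH) but the -OH is on a CX3 carbonyl carbon, not a CX4 carbon.
So the answer is (C).

C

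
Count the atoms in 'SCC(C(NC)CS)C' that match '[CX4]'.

Check the 9 heavy atoms by environment: 6× C (X4) → match; 1× N (X3) → no; 2× S (X2) → no.
That gives 6 matching atoms.

6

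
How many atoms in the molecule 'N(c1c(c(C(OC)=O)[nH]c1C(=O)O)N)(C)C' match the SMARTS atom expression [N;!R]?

2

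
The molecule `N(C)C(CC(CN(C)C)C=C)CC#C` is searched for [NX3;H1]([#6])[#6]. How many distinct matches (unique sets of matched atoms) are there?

[NX3;H1]([#6])[#6] is the SMARTS for a secondary amine: a trivalent nitrogen with one H, bonded to two carbons.
Exactly one fragment in the molecule meets all constraints, giving 1 match.

1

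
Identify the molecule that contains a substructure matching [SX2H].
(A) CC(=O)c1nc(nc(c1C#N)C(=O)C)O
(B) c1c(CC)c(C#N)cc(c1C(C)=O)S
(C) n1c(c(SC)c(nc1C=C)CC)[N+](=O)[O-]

B

[SX2H] describes an aliphatic sulfur with two connections, one being H (a thiol).
(A) has a hydroxyl group (-OH) but it is an -OH, not an -SH.
(B) contains a thiol (-SH), which satisfies every atom and bond constraint.
(C) has a methylthio ether (-SCH3) but the sulfur has H0 (bonded to two carbons), not H1.
So the answer is (B).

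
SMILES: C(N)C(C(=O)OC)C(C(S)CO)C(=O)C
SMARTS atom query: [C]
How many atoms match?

9

Check the 15 heavy atoms by environment: 9× C → match; 1× N → no; 4× O → no; 1× S → no.
That gives 9 matching atoms.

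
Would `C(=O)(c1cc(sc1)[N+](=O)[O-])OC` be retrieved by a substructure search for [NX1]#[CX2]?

The pattern [NX1]#[CX2] describes a nitrogen triple-bonded to a two-connected carbon — a nitrile.
The closest candidate here is a nitro group (-[N+](=O)[O-]), but there is no C#N triple bond. No other fragment satisfies the full query, so there is no match.

No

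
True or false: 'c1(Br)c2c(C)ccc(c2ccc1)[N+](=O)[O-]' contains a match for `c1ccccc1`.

True

The pattern c1ccccc1 describes six aromatic carbons in a ring — a benzene ring.
The required atom environment is present in the molecule, so the pattern matches.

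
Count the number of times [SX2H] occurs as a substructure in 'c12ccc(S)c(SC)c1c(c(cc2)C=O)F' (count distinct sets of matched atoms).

1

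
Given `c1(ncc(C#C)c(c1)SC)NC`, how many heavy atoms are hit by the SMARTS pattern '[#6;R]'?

The query [#6;R] means: carbon that is part of a ring.
Check the 12 heavy atoms by environment: 1× n (aromatic, in 6-ring) → no; 5× c (aromatic, in 6-ring) → match; 1× S (acyclic) → no; 4× C (acyclic) → no; 1× N (acyclic) → no.
That gives 5 matching atoms.

5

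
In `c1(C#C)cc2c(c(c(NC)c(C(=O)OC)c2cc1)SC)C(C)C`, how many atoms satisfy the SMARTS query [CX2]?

2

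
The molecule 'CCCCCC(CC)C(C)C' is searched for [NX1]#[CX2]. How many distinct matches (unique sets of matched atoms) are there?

[NX1]#[CX2] is the SMARTS for a nitrile: a nitrogen triple-bonded to a two-connected carbon.
No fragment in the molecule satisfies every constraint, giving 0 matches.

0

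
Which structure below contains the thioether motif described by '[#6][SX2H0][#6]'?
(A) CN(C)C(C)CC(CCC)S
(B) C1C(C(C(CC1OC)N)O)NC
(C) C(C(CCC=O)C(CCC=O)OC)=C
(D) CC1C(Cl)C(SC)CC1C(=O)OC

[#6][SX2H0][#6] describes an aliphatic sulfur bridging two carbons with no H on the sulfur (a thioether).
(A) has a thiol (-SH) but the sulfur has H1, not H0 bridging two carbons.
(B) has a methoxy ether (-OCH3) but the bridging atom is O, not S.
(C) has a methoxy ether (-OCH3) but the bridging atom is O, not S.
(D) contains a methylthio ether (-SCH3), which satisfies every atom and bond constraint.
So the answer is (D).

D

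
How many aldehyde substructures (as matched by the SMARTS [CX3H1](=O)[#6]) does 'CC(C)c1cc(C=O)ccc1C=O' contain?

[CX3H1](=O)[#6] is the SMARTS for an aldehyde: an sp2 carbon with one H, double-bonded to O and single-bonded to carbon.
The molecule carries 2 separate instances of an aldehyde (-CHO) meeting every constraint; each maps to a distinct set of atoms, giving 2 matches.

2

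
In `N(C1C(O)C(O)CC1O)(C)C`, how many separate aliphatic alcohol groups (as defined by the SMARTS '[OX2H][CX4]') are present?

3

[OX2H][CX4] is the SMARTS for an aliphatic alcohol: a hydroxyl oxygen bound to an sp3 (X4) carbon.
The molecule carries 3 separate instances of a hydroxyl group (-OH) meeting every constraint; each maps to a distinct set of atoms, giving 3 matches.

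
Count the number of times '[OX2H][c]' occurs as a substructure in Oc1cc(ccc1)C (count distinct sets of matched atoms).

[OX2H][c] is the SMARTS for a phenol: a hydroxyl oxygen attached to an aromatic carbon.
Exactly one fragment in the molecule meets all constraints, giving 1 match.

1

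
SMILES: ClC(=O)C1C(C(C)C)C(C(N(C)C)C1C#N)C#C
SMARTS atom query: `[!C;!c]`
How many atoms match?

4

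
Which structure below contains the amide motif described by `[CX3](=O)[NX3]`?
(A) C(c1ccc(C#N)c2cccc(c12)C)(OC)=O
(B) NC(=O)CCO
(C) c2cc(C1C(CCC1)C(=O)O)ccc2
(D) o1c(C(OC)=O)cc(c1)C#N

B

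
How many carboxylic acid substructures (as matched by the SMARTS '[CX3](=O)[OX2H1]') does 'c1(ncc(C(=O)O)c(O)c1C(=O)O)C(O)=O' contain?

3

[CX3](=O)[OX2H1] is the SMARTS for a carboxylic acid: an sp2 carbon double-bonded to O and single-bonded to an -OH oxygen.
The molecule carries 3 separate instances of a carboxylic acid group (-C(=O)OH) meeting every constraint; each maps to a distinct set of atoms, giving 3 matches.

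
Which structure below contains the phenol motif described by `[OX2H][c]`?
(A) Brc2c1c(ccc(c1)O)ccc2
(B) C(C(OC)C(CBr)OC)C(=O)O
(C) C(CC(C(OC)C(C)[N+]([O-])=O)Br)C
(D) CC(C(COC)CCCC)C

A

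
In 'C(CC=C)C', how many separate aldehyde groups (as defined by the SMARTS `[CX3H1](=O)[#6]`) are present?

[CX3H1](=O)[#6] is the SMARTS for an aldehyde: an sp2 carbon with one H, double-bonded to O and single-bonded to carbon.
No fragment in the molecule satisfies every constraint, giving 0 matches.

0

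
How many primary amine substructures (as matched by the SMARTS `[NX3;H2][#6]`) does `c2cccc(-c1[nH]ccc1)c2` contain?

[NX3;H2][#6] is the SMARTS for a primary amine: a trivalent nitrogen with two H attached to carbon.
No fragment in the molecule satisfies every constraint, giving 0 matches.

0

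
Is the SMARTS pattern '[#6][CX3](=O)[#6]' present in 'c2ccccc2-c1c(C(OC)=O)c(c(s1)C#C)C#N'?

No

The pattern [#6][CX3](=O)[#6] describes a carbonyl carbon (no H) flanked by two carbons — a ketone.
The closest candidate here is a methyl-ester group (-C(=O)OCH3), but one neighbour of the carbonyl carbon is O, not C. No other fragment satisfies the full query, so there is no match.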